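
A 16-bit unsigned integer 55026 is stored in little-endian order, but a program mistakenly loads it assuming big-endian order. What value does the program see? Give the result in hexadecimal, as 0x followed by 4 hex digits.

0xF2D6

55026 in 16-bit hexadecimal is 0xD6F2.
Stored little-endian, the bytes at ascending addresses are F2 D6.
Read back as big-endian, the last byte is least significant, giving 0xF2D6.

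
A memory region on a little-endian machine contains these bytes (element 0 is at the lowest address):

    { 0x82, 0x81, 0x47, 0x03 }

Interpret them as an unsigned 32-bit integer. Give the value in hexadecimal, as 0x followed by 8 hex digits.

0x03478182

Little-endian stores the least-significant byte at the lowest address.
Reassemble most-significant byte first: 03 47 81 82 → 0x03478182.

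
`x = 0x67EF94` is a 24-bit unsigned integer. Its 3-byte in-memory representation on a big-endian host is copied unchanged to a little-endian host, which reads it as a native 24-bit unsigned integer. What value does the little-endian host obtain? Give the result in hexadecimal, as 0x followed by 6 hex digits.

0x94EF67

Stored big-endian, the bytes at ascending addresses are 67 EF 94.
Read back as little-endian, the first byte is least significant, giving 0x94EF67.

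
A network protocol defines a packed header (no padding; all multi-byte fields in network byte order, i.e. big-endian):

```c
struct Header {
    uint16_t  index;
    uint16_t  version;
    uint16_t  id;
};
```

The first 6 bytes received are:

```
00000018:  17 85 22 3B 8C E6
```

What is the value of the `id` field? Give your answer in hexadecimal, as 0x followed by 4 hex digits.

`id` follows `index` (2 B), `version` (2 B), so it starts at offset 2 + 2 = 4 and occupies 2 bytes.
Bytes at offsets 4..5: 8C E6.
In big-endian order the high byte comes first in memory.
The bytes are already most-significant first: 0x8CE6.

0x8CE6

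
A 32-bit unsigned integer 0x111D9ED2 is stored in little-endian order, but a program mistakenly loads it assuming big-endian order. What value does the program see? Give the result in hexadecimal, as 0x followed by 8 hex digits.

Stored little-endian, the bytes at ascending addresses are D2 9E 1D 11.
Read back as big-endian, the last byte is least significant, giving 0xD29E1D11.

0xD29E1D11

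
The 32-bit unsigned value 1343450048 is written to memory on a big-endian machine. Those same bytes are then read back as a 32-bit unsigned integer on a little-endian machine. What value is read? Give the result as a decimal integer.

1343450048 in 32-bit hexadecimal is 0x50136BC0.
Stored big-endian, the bytes at ascending addresses are 50 13 6B C0.
Read back as little-endian, the first byte is least significant, giving 0xC06B1350.
0xC06B1350 = 3228242768.

3228242768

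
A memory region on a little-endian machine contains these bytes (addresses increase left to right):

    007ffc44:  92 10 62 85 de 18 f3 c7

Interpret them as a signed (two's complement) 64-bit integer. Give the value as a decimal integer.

Little-endian stores the least-significant byte at the lowest address.
Reassemble most-significant byte first: C7 F3 18 DE 85 62 10 92 → 0xC7F318DE85621092.
Top bit is set, so as a signed 64-bit value this is 0xC7F318DE85621092 − 2^64 = -4038857096821600110.

-4038857096821600110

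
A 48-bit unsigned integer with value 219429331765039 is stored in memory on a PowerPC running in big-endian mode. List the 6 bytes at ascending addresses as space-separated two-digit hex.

C7 91 DF 5F 87 2F

219429331765039 in hexadecimal, padded to 48 bits, is 0xC791DF5F872F.
Split into bytes (most-significant first): C7 91 DF 5F 87 2F.
In big-endian order the high byte comes first in memory.
So the memory order matches the most-significant-first order: C7 91 DF 5F 87 2F.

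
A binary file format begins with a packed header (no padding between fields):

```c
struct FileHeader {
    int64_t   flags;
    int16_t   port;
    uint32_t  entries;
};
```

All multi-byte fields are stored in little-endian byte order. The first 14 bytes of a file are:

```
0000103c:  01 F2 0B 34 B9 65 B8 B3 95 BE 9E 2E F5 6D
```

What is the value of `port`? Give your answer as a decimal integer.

-16747

`port` follows `flags` (8 bytes), so it starts at byte offset 8 and occupies 2 bytes.
Bytes at offsets 8..9: 95 BE.
In little-endian order the low byte comes first in memory.
Reassemble most-significant byte first: BE 95 → 0xBE95.
Top bit is set, so as a signed 16-bit value this is 0xBE95 − 2^16 = -16747.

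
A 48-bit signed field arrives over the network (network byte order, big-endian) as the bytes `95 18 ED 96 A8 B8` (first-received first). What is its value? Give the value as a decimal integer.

-117540678883144

Big-endian stores the most-significant byte at the lowest address.
The bytes are already most-significant first: 0x9518ED96A8B8.
Top bit is set, so as a signed 48-bit value this is 0x9518ED96A8B8 − 2^48 = -117540678883144.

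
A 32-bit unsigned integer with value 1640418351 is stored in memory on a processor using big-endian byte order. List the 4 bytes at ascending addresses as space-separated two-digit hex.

1640418351 in hexadecimal, padded to 32 bits, is 0x61C6CC2F.
Split into bytes (most-significant first): 61 C6 CC 2F.
In big-endian order the high byte comes first in memory.
So the memory order matches the most-significant-first order: 61 C6 CC 2F.

61 C6 CC 2F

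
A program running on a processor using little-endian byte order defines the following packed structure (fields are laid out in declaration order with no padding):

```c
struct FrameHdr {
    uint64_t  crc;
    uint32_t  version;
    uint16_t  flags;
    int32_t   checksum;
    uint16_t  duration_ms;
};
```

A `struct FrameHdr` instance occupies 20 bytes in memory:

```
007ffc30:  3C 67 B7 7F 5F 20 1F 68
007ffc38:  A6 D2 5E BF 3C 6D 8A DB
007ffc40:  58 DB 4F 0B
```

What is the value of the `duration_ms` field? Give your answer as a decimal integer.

2895

`duration_ms` follows `crc` (8 B), `version` (4 B), `flags` (2 B), `checksum` (4 B), so it starts at offset 8 + 4 + 2 + 4 = 18 and occupies 2 bytes.
Bytes at offsets 18..19: 4F 0B.
Little-endian stores the least-significant byte at the lowest address.
Reassemble most-significant byte first: 0B 4F → 0x0B4F.
0x0B4F = 2895.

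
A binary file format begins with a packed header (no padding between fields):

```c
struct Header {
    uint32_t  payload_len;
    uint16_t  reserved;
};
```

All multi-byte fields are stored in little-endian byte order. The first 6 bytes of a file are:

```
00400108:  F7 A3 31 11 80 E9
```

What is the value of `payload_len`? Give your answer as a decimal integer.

`payload_len` is the first field, at byte offset 0, occupying 4 bytes.
Bytes at offsets 0..3: F7 A3 31 11.
In little-endian order the low byte comes first in memory.
Reassemble most-significant byte first: 11 31 A3 F7 → 0x1131A3F7.
0x1131A3F7 = 288465911.

288465911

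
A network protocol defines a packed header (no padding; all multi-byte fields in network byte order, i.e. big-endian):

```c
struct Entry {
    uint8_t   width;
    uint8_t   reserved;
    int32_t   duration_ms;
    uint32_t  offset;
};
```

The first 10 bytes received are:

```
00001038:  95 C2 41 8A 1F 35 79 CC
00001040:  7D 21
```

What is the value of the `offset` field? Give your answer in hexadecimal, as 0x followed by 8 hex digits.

`offset` follows `width` (1 B), `reserved` (1 B), `duration_ms` (4 B), so it starts at offset 1 + 1 + 4 = 6 and occupies 4 bytes.
Bytes at offsets 6..9: 79 CC 7D 21.
Big-endian: lowest address holds the most-significant byte.
The bytes are already most-significant first: 0x79CC7D21.

0x79CC7D21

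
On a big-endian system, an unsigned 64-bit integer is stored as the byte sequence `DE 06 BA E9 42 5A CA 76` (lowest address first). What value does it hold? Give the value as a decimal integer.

15998680237283658358

Big-endian stores the most-significant byte at the lowest address.
The bytes are already most-significant first: 0xDE06BAE9425ACA76.
0xDE06BAE9425ACA76 = 15998680237283658358.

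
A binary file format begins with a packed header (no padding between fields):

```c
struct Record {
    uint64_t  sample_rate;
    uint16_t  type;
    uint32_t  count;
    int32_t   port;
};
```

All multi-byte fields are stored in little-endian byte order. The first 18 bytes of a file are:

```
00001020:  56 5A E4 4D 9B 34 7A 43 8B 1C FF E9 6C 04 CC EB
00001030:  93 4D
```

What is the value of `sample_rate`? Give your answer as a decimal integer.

4862256589331257942

`sample_rate` is the first field, at byte offset 0, occupying 8 bytes.
Bytes at offsets 0..7: 56 5A E4 4D 9B 34 7A 43.
In little-endian order the low byte comes first in memory.
Reassemble most-significant byte first: 43 7A 34 9B 4D E4 5A 56 → 0x437A349B4DE45A56.
0x437A349B4DE45A56 = 4862256589331257942.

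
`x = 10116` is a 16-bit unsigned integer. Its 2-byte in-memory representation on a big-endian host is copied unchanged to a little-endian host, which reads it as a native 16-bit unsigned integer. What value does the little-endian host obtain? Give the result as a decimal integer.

10116 in 16-bit hexadecimal is 0x2784.
Stored big-endian, the bytes at ascending addresses are 27 84.
Read back as little-endian, the first byte is least significant, giving 0x8427.
0x8427 = 33831.

33831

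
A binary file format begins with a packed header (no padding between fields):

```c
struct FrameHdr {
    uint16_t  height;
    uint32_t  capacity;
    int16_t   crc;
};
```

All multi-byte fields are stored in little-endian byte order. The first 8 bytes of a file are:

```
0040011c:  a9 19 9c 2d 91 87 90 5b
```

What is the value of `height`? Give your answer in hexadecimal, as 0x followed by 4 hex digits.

`height` is the first field, at byte offset 0, occupying 2 bytes.
Bytes at offsets 0..1: A9 19.
In little-endian order the low byte comes first in memory.
Reassemble most-significant byte first: 19 A9 → 0x19A9.

0x19A9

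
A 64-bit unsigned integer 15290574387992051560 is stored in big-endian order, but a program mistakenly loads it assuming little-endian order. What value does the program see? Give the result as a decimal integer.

7548019332040111060

15290574387992051560 in 64-bit hexadecimal is 0xD433086497F3BF68.
Stored big-endian, the bytes at ascending addresses are D4 33 08 64 97 F3 BF 68.
Read back as little-endian, the first byte is least significant, giving 0x68BFF397640833D4.
0x68BFF397640833D4 = 7548019332040111060.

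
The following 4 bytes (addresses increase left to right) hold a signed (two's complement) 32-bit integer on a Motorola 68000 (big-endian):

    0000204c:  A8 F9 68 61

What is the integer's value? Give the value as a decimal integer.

Big-endian stores the most-significant byte at the lowest address.
The bytes are already most-significant first: 0xA8F96861.
Top bit is set, so as a signed 32-bit value this is 0xA8F96861 − 2^32 = -1460049823.

-1460049823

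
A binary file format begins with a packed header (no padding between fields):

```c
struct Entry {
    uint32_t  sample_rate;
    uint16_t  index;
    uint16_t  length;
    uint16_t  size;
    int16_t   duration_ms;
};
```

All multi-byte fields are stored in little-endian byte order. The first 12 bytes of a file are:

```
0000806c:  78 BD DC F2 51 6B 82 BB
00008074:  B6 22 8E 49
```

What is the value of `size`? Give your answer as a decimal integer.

8886

`size` follows `sample_rate` (4 B), `index` (2 B), `length` (2 B), so it starts at offset 4 + 2 + 2 = 8 and occupies 2 bytes.
Bytes at offsets 8..9: B6 22.
In little-endian order the low byte comes first in memory.
Reassemble most-significant byte first: 22 B6 → 0x22B6.
0x22B6 = 8886.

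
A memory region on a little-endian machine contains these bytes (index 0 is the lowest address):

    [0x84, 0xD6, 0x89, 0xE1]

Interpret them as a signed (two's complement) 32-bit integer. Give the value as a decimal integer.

-511060348

In little-endian order the low byte comes first in memory.
Reassemble most-significant byte first: E1 89 D6 84 → 0xE189D684.
Top bit is set, so as a signed 32-bit value this is 0xE189D684 − 2^32 = -511060348.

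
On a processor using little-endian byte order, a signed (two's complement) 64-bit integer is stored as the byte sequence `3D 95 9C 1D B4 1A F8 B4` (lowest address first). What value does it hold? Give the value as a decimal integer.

Little-endian: lowest address holds the least-significant byte.
Reassemble most-significant byte first: B4 F8 1A B4 1D 9C 95 3D → 0xB4F81AB41D9C953D.
Top bit is set, so as a signed 64-bit value this is 0xB4F81AB41D9C953D − 2^64 = -5406541991765043907.

-5406541991765043907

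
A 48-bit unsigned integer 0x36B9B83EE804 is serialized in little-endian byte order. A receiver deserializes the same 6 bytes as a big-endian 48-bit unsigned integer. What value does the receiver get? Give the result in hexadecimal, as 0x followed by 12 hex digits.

0x04E83EB8B936

Stored little-endian, the bytes at ascending addresses are 04 E8 3E B8 B9 36.
Read back as big-endian, the last byte is least significant, giving 0x04E83EB8B936.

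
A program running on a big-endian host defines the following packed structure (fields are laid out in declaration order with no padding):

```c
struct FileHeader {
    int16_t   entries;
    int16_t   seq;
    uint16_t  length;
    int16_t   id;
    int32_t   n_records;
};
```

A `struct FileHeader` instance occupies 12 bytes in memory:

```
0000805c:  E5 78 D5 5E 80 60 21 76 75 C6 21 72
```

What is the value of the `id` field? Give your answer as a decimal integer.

`id` follows `entries` (2 B), `seq` (2 B), `length` (2 B), so it starts at offset 2 + 2 + 2 = 6 and occupies 2 bytes.
Bytes at offsets 6..7: 21 76.
In big-endian order the high byte comes first in memory.
The bytes are already most-significant first: 0x2176.
0x2176 = 8566.

8566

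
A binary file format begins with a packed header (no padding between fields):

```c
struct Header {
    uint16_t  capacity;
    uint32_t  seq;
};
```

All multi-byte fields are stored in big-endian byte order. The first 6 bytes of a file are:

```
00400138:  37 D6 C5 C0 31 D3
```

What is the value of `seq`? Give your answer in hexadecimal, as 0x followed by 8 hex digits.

0xC5C031D3

`seq` follows `capacity` (2 bytes), so it starts at byte offset 2 and occupies 4 bytes.
Bytes at offsets 2..5: C5 C0 31 D3.
Big-endian stores the most-significant byte at the lowest address.
The bytes are already most-significant first: 0xC5C031D3.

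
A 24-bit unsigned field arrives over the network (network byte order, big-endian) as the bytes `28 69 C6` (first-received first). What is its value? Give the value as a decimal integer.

Big-endian: lowest address holds the most-significant byte.
The bytes are already most-significant first: 0x2869C6.
0x2869C6 = 2648518.

2648518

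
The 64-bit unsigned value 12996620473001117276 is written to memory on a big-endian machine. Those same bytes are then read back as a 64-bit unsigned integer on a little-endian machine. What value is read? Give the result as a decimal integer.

12996620473001117276 in 64-bit hexadecimal is 0xB45D45760DCD065C.
Stored big-endian, the bytes at ascending addresses are B4 5D 45 76 0D CD 06 5C.
Read back as little-endian, the first byte is least significant, giving 0x5C06CD0D76455DB4.
0x5C06CD0D76455DB4 = 6631212959052160436.

6631212959052160436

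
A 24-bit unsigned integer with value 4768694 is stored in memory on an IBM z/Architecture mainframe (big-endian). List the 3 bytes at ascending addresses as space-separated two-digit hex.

4768694 in hexadecimal, padded to 24 bits, is 0x48C3B6.
Split into bytes (most-significant first): 48 C3 B6.
Big-endian: lowest address holds the most-significant byte.
So the memory order matches the most-significant-first order: 48 C3 B6.

48 C3 B6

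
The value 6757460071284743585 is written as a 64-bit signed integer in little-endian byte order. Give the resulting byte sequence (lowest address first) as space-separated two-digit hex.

A1 1D D0 DC 21 52 C7 5D

6757460071284743585 in hexadecimal, padded to 64 bits, is 0x5DC75221DCD01DA1.
Split into bytes (most-significant first): 5D C7 52 21 DC D0 1D A1.
Little-endian: lowest address holds the least-significant byte.
So at ascending addresses the bytes are A1 1D D0 DC 21 52 C7 5D.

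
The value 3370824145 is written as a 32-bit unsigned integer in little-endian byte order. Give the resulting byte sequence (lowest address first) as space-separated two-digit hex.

D1 B1 EA C8

3370824145 in hexadecimal, padded to 32 bits, is 0xC8EAB1D1.
Split into bytes (most-significant first): C8 EA B1 D1.
Little-endian: lowest address holds the least-significant byte.
So at ascending addresses the bytes are D1 B1 EA C8.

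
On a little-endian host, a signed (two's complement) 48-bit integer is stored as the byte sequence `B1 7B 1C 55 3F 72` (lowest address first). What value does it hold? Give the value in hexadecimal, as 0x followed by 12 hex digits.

0x723F551C7BB1

In little-endian order the low byte comes first in memory.
Reassemble most-significant byte first: 72 3F 55 1C 7B B1 → 0x723F551C7BB1.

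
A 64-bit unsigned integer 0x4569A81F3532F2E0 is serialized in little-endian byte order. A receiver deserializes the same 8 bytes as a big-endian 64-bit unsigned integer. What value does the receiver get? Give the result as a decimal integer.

16209073212605622597

Stored little-endian, the bytes at ascending addresses are E0 F2 32 35 1F A8 69 45.
Read back as big-endian, the last byte is least significant, giving 0xE0F232351FA86945.
0xE0F232351FA86945 = 16209073212605622597.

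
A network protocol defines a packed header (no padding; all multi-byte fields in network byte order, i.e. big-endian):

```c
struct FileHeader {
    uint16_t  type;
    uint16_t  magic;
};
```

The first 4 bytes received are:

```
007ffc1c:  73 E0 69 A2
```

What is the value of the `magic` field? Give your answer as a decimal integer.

`magic` follows `type` (2 bytes), so it starts at byte offset 2 and occupies 2 bytes.
Bytes at offsets 2..3: 69 A2.
Big-endian: lowest address holds the most-significant byte.
The bytes are already most-significant first: 0x69A2.
0x69A2 = 27042.

27042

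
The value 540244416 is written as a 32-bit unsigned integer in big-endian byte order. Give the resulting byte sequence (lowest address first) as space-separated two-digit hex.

540244416 in hexadecimal, padded to 32 bits, is 0x203379C0.
Split into bytes (most-significant first): 20 33 79 C0.
Big-endian stores the most-significant byte at the lowest address.
So the memory order matches the most-significant-first order: 20 33 79 C0.

20 33 79 C0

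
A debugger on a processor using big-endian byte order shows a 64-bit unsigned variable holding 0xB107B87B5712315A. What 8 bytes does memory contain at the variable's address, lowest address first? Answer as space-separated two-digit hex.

Split into bytes (most-significant first): B1 07 B8 7B 57 12 31 5A.
In big-endian order the high byte comes first in memory.
So the memory order matches the most-significant-first order: B1 07 B8 7B 57 12 31 5A.

B1 07 B8 7B 57 12 31 5A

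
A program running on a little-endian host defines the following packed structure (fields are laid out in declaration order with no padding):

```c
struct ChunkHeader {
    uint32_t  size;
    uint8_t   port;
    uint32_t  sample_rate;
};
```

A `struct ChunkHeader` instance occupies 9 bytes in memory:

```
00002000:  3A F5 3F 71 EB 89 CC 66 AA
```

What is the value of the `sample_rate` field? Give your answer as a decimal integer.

2858863753

`sample_rate` follows `size` (4 B), `port` (1 B), so it starts at offset 4 + 1 = 5 and occupies 4 bytes.
Bytes at offsets 5..8: 89 CC 66 AA.
Little-endian stores the least-significant byte at the lowest address.
Reassemble most-significant byte first: AA 66 CC 89 → 0xAA66CC89.
0xAA66CC89 = 2858863753.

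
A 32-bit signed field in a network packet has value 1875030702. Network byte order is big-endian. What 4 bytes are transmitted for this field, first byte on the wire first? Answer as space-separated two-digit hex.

1875030702 in hexadecimal, padded to 32 bits, is 0x6FC2B2AE.
Split into bytes (most-significant first): 6F C2 B2 AE.
Big-endian stores the most-significant byte at the lowest address.
So the memory order matches the most-significant-first order: 6F C2 B2 AE.

6F C2 B2 AE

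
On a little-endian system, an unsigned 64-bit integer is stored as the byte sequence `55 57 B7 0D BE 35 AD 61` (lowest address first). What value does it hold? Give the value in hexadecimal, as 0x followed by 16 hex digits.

Little-endian: lowest address holds the least-significant byte.
Reassemble most-significant byte first: 61 AD 35 BE 0D B7 57 55 → 0x61AD35BE0DB75755.

0x61AD35BE0DB75755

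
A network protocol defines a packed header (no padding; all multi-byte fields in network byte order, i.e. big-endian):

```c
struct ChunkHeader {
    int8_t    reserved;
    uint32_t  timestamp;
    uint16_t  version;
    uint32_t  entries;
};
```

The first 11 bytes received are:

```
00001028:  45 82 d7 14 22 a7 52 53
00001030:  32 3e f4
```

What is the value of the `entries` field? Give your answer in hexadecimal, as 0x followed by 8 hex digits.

`entries` follows `reserved` (1 B), `timestamp` (4 B), `version` (2 B), so it starts at offset 1 + 4 + 2 = 7 and occupies 4 bytes.
Bytes at offsets 7..10: 53 32 3E F4.
In big-endian order the high byte comes first in memory.
The bytes are already most-significant first: 0x53323EF4.

0x53323EF4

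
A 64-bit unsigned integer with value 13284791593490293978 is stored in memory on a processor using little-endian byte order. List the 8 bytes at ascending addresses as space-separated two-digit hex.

13284791593490293978 in hexadecimal, padded to 64 bits, is 0xB85D0F918515A4DA.
Split into bytes (most-significant first): B8 5D 0F 91 85 15 A4 DA.
In little-endian order the low byte comes first in memory.
So at ascending addresses the bytes are DA A4 15 85 91 0F 5D B8.

DA A4 15 85 91 0F 5D B8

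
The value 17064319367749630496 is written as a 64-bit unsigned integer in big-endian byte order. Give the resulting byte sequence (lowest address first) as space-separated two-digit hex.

17064319367749630496 in hexadecimal, padded to 64 bits, is 0xECD0A40DE888FA20.
Split into bytes (most-significant first): EC D0 A4 0D E8 88 FA 20.
Big-endian: lowest address holds the most-significant byte.
So the memory order matches the most-significant-first order: EC D0 A4 0D E8 88 FA 20.

EC D0 A4 0D E8 88 FA 20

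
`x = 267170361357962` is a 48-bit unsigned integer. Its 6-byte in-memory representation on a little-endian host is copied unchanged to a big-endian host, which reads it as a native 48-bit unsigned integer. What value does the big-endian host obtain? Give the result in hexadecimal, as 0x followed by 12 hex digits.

267170361357962 in 48-bit hexadecimal is 0xF2FD727BB68A.
Stored little-endian, the bytes at ascending addresses are 8A B6 7B 72 FD F2.
Read back as big-endian, the last byte is least significant, giving 0x8AB67B72FDF2.

0x8AB67B72FDF2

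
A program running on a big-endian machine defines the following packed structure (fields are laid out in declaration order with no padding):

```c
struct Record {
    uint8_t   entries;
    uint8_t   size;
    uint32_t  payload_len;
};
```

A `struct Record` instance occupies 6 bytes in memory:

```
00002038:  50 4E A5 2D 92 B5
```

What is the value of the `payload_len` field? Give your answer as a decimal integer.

`payload_len` follows `entries` (1 B), `size` (1 B), so it starts at offset 1 + 1 = 2 and occupies 4 bytes.
Bytes at offsets 2..5: A5 2D 92 B5.
In big-endian order the high byte comes first in memory.
The bytes are already most-significant first: 0xA52D92B5.
0xA52D92B5 = 2771227317.

2771227317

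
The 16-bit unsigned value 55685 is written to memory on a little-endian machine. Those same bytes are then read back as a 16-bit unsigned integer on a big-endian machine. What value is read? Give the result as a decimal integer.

34265

55685 in 16-bit hexadecimal is 0xD985.
Stored little-endian, the bytes at ascending addresses are 85 D9.
Read back as big-endian, the last byte is least significant, giving 0x85D9.
0x85D9 = 34265.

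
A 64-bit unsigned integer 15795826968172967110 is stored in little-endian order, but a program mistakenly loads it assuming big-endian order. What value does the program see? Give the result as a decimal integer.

15795826968172967110 in 64-bit hexadecimal is 0xDB360CF00B7C34C6.
Stored little-endian, the bytes at ascending addresses are C6 34 7C 0B F0 0C 36 DB.
Read back as big-endian, the last byte is least significant, giving 0xC6347C0BF00C36DB.
0xC6347C0BF00C36DB = 14282176709012502235.

14282176709012502235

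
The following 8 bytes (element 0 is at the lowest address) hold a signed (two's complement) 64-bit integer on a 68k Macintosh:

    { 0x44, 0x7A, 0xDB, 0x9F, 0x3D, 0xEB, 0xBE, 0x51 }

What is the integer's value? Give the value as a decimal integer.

4934497818722942545

Big-endian: lowest address holds the most-significant byte.
The bytes are already most-significant first: 0x447ADB9F3DEBBE51.
0x447ADB9F3DEBBE51 = 4934497818722942545.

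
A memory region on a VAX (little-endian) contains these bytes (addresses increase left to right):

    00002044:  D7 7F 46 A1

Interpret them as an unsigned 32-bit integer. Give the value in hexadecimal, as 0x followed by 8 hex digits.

Little-endian: lowest address holds the least-significant byte.
Reassemble most-significant byte first: A1 46 7F D7 → 0xA1467FD7.

0xA1467FD7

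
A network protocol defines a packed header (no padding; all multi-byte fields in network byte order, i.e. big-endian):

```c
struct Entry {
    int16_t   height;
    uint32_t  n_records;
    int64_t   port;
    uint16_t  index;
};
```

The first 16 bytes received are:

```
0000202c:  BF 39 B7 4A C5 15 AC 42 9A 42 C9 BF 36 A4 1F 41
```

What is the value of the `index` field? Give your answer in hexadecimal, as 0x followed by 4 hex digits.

`index` follows `height` (2 B), `n_records` (4 B), `port` (8 B), so it starts at offset 2 + 4 + 8 = 14 and occupies 2 bytes.
Bytes at offsets 14..15: 1F 41.
Big-endian stores the most-significant byte at the lowest address.
The bytes are already most-significant first: 0x1F41.

0x1F41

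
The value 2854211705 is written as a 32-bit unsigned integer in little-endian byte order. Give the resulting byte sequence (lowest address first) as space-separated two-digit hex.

2854211705 in hexadecimal, padded to 32 bits, is 0xAA1FD079.
Split into bytes (most-significant first): AA 1F D0 79.
Little-endian stores the least-significant byte at the lowest address.
So at ascending addresses the bytes are 79 D0 1F AA.

79 D0 1F AA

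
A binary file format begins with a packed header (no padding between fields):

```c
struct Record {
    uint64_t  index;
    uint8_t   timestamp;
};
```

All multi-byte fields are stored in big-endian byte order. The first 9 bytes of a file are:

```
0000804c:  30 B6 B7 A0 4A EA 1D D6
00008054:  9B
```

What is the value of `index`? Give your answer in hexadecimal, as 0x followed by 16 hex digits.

`index` is the first field, at byte offset 0, occupying 8 bytes.
Bytes at offsets 0..7: 30 B6 B7 A0 4A EA 1D D6.
Big-endian: lowest address holds the most-significant byte.
The bytes are already most-significant first: 0x30B6B7A04AEA1DD6.

0x30B6B7A04AEA1DD6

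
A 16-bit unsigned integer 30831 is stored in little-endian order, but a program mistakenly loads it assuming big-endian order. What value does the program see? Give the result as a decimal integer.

30831 in 16-bit hexadecimal is 0x786F.
Stored little-endian, the bytes at ascending addresses are 6F 78.
Read back as big-endian, the last byte is least significant, giving 0x6F78.
0x6F78 = 28536.

28536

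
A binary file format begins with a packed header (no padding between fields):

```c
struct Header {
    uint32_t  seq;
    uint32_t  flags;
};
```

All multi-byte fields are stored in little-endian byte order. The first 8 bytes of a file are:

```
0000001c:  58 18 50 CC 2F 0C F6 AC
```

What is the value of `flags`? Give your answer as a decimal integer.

2901806127

`flags` follows `seq` (4 bytes), so it starts at byte offset 4 and occupies 4 bytes.
Bytes at offsets 4..7: 2F 0C F6 AC.
Little-endian stores the least-significant byte at the lowest address.
Reassemble most-significant byte first: AC F6 0C 2F → 0xACF60C2F.
0xACF60C2F = 2901806127.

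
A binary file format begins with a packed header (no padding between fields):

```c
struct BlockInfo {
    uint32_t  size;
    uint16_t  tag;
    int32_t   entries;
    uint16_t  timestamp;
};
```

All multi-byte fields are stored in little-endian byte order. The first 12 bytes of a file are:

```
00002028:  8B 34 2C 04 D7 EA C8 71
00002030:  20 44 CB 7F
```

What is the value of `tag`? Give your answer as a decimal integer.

60119

`tag` follows `size` (4 bytes), so it starts at byte offset 4 and occupies 2 bytes.
Bytes at offsets 4..5: D7 EA.
Little-endian stores the least-significant byte at the lowest address.
Reassemble most-significant byte first: EA D7 → 0xEAD7.
0xEAD7 = 60119.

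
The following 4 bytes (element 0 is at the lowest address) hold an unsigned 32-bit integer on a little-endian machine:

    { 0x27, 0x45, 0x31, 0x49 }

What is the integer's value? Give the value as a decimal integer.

1227965735

In little-endian order the low byte comes first in memory.
Reassemble most-significant byte first: 49 31 45 27 → 0x49314527.
0x49314527 = 1227965735.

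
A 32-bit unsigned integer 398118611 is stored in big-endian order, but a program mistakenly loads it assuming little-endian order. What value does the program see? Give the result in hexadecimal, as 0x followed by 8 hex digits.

0xD3CEBA17

398118611 in 32-bit hexadecimal is 0x17BACED3.
Stored big-endian, the bytes at ascending addresses are 17 BA CE D3.
Read back as little-endian, the first byte is least significant, giving 0xD3CEBA17.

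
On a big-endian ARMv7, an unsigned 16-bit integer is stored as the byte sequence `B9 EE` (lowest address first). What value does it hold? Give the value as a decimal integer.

Big-endian stores the most-significant byte at the lowest address.
The bytes are already most-significant first: 0xB9EE.
0xB9EE = 47598.

47598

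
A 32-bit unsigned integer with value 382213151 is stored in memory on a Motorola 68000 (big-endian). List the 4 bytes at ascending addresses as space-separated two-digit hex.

16 C8 1C 1F

382213151 in hexadecimal, padded to 32 bits, is 0x16C81C1F.
Split into bytes (most-significant first): 16 C8 1C 1F.
In big-endian order the high byte comes first in memory.
So the memory order matches the most-significant-first order: 16 C8 1C 1F.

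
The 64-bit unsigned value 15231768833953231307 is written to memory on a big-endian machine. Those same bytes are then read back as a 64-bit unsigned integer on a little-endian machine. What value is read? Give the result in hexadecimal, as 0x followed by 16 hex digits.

15231768833953231307 in 64-bit hexadecimal is 0xD3621D0D98A5F1CB.
Stored big-endian, the bytes at ascending addresses are D3 62 1D 0D 98 A5 F1 CB.
Read back as little-endian, the first byte is least significant, giving 0xCBF1A5980D1D62D3.

0xCBF1A5980D1D62D3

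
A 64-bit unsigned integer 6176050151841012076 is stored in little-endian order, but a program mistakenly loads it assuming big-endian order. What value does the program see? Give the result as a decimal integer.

6176050151841012076 in 64-bit hexadecimal is 0x55B5BCE4177B196C.
Stored little-endian, the bytes at ascending addresses are 6C 19 7B 17 E4 BC B5 55.
Read back as big-endian, the last byte is least significant, giving 0x6C197B17E4BCB555.
0x6C197B17E4BCB555 = 7789392373066020181.

7789392373066020181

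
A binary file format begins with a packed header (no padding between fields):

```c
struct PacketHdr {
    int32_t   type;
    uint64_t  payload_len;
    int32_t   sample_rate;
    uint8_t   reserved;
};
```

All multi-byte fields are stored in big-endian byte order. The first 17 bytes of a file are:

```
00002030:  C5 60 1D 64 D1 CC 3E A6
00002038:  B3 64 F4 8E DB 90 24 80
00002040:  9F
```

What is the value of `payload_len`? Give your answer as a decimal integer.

15117526934871143566

`payload_len` follows `type` (4 bytes), so it starts at byte offset 4 and occupies 8 bytes.
Bytes at offsets 4..11: D1 CC 3E A6 B3 64 F4 8E.
Big-endian stores the most-significant byte at the lowest address.
The bytes are already most-significant first: 0xD1CC3EA6B364F48E.
0xD1CC3EA6B364F48E = 15117526934871143566.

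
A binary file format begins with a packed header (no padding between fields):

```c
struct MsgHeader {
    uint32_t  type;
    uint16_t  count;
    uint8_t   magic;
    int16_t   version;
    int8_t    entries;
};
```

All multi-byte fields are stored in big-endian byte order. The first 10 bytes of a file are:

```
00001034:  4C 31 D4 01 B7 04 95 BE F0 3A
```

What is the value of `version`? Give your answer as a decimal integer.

-16656

`version` follows `type` (4 B), `count` (2 B), `magic` (1 B), so it starts at offset 4 + 2 + 1 = 7 and occupies 2 bytes.
Bytes at offsets 7..8: BE F0.
In big-endian order the high byte comes first in memory.
The bytes are already most-significant first: 0xBEF0.
Top bit is set, so as a signed 16-bit value this is 0xBEF0 − 2^16 = -16656.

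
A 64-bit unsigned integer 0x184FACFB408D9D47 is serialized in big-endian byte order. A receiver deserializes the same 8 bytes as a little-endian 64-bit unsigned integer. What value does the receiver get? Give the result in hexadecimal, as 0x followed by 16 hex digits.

Stored big-endian, the bytes at ascending addresses are 18 4F AC FB 40 8D 9D 47.
Read back as little-endian, the first byte is least significant, giving 0x479D8D40FBAC4F18.

0x479D8D40FBAC4F18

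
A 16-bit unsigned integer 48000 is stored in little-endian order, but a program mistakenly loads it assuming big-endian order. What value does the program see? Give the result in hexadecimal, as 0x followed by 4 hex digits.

0x80BB

48000 in 16-bit hexadecimal is 0xBB80.
Stored little-endian, the bytes at ascending addresses are 80 BB.
Read back as big-endian, the last byte is least significant, giving 0x80BB.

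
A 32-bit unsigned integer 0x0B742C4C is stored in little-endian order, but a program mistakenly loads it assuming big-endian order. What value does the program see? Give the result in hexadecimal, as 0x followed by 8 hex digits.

0x4C2C740B

Stored little-endian, the bytes at ascending addresses are 4C 2C 74 0B.
Read back as big-endian, the last byte is least significant, giving 0x4C2C740B.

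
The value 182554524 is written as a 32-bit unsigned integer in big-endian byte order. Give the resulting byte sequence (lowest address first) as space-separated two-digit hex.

182554524 in hexadecimal, padded to 32 bits, is 0x0AE18F9C.
Split into bytes (most-significant first): 0A E1 8F 9C.
Big-endian: lowest address holds the most-significant byte.
So the memory order matches the most-significant-first order: 0A E1 8F 9C.

0A E1 8F 9C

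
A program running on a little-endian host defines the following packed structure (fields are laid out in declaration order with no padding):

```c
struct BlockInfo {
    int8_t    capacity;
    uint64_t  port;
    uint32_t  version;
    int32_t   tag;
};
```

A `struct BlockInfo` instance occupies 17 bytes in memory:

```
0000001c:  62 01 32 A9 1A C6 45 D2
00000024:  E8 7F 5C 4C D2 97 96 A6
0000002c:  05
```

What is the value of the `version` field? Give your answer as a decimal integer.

`version` follows `capacity` (1 B), `port` (8 B), so it starts at offset 1 + 8 = 9 and occupies 4 bytes.
Bytes at offsets 9..12: 7F 5C 4C D2.
Little-endian stores the least-significant byte at the lowest address.
Reassemble most-significant byte first: D2 4C 5C 7F → 0xD24C5C7F.
0xD24C5C7F = 3528219775.

3528219775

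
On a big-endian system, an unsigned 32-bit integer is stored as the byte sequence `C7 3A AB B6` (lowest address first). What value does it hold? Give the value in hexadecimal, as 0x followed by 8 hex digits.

0xC73AABB6

In big-endian order the high byte comes first in memory.
The bytes are already most-significant first: 0xC73AABB6.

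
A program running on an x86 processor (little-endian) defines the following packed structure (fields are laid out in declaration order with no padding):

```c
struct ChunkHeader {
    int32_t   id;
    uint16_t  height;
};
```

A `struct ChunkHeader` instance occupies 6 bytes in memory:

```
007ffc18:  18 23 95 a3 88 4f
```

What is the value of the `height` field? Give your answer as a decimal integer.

`height` follows `id` (4 bytes), so it starts at byte offset 4 and occupies 2 bytes.
Bytes at offsets 4..5: 88 4F.
Little-endian stores the least-significant byte at the lowest address.
Reassemble most-significant byte first: 4F 88 → 0x4F88.
0x4F88 = 20360.

20360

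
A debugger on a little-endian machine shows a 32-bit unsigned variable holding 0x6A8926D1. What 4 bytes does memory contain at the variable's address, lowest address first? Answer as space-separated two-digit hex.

Split into bytes (most-significant first): 6A 89 26 D1.
Little-endian: lowest address holds the least-significant byte.
So at ascending addresses the bytes are D1 26 89 6A.

D1 26 89 6A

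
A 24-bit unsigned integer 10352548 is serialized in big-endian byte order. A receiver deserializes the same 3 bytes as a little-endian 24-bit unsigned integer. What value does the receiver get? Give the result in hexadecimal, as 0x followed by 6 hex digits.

10352548 in 24-bit hexadecimal is 0x9DF7A4.
Stored big-endian, the bytes at ascending addresses are 9D F7 A4.
Read back as little-endian, the first byte is least significant, giving 0xA4F79D.

0xA4F79D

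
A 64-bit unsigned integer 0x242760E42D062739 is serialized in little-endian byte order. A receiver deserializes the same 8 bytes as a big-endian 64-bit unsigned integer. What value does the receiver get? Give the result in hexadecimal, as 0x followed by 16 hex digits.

Stored little-endian, the bytes at ascending addresses are 39 27 06 2D E4 60 27 24.
Read back as big-endian, the last byte is least significant, giving 0x3927062DE4602724.

0x3927062DE4602724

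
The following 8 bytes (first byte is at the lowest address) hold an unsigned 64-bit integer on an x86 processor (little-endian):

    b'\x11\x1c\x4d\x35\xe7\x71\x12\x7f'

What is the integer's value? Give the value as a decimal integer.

9156506230243269649

In little-endian order the low byte comes first in memory.
Reassemble most-significant byte first: 7F 12 71 E7 35 4D 1C 11 → 0x7F1271E7354D1C11.
0x7F1271E7354D1C11 = 9156506230243269649.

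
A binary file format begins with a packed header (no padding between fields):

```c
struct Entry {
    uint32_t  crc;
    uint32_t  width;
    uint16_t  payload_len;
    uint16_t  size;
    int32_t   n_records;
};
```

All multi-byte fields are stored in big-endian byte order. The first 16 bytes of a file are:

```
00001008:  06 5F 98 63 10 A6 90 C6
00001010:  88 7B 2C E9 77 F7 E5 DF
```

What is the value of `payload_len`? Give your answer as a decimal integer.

34939

`payload_len` follows `crc` (4 B), `width` (4 B), so it starts at offset 4 + 4 = 8 and occupies 2 bytes.
Bytes at offsets 8..9: 88 7B.
Big-endian: lowest address holds the most-significant byte.
The bytes are already most-significant first: 0x887B.
0x887B = 34939.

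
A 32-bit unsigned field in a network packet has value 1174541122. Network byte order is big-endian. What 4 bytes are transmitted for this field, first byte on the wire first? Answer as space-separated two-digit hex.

46 02 13 42

1174541122 in hexadecimal, padded to 32 bits, is 0x46021342.
Split into bytes (most-significant first): 46 02 13 42.
Big-endian: lowest address holds the most-significant byte.
So the memory order matches the most-significant-first order: 46 02 13 42.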